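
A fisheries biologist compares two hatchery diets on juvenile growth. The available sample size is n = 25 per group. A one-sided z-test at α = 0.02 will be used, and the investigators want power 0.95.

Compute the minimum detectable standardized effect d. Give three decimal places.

Required noncentrality: δ = z_{0.02} + z_{0.05} = 2.054 + 1.645 = 3.699.
δ = d·√(n/2) ⇒ d = δ/√(n/2) = 3.699/√(25/2) = 1.0461.

d ≈ 1.046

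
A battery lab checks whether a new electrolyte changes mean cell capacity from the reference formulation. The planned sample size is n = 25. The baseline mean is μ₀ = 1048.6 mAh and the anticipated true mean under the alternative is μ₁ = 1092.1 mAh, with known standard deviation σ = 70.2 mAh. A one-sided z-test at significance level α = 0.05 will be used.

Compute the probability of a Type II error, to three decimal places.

Standardized effect: d = |μ₁ − μ₀| / σ = |1092.1 − 1048.6| / 70.2 = 0.6197
Noncentrality parameter: δ = d·√n = 0.6197 × √25 = 3.0983
Critical value for a one-sided test at α = 0.05: z_α = 1.645.
Power = Φ(δ − 1.645) = Φ(1.453) = 0.9269.
Type II error: β = 1 − power = 1 − 0.9269 = 0.0731.

β ≈ 0.073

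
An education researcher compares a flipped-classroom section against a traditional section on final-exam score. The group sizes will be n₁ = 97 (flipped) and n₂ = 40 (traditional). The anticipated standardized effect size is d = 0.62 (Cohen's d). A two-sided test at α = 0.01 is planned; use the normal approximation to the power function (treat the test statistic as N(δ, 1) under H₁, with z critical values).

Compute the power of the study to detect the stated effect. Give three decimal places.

Power ≈ 0.765

Noncentrality parameter: λ = d / √(1/n₁ + 1/n₂) = 0.62 / √(1/97 + 1/40) = 3.2995
Two-sided α = 0.01 → critical value z_{0.005} = 2.576.
Power = Φ(λ − 2.576) + Φ(−λ − 2.576) = Φ(0.724) + Φ(-5.875) = 0.7654 + 0.0000 = 0.7654.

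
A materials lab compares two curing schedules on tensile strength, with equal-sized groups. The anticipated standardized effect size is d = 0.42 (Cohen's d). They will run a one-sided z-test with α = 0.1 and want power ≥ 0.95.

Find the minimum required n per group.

n = 98 per group

Set Φ(δ − 1.282) = 0.95; then δ − 1.282 = Φ⁻¹(0.95) = 1.645, giving δ = 2.926.
δ = d·√(n/2) ⇒ n = 2(δ/d)² = 2 × (2.926 / 0.42)² = 97.10.
Rounding up, n = 98 per group.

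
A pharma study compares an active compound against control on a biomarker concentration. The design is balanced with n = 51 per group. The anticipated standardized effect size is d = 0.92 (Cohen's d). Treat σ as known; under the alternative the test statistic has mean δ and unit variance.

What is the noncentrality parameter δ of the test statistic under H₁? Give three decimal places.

δ ≈ 4.646

The noncentrality parameter scales effect size by the design's sample-size factor: δ = d·√(n/2) = 0.92 × √(51/2) = 4.6458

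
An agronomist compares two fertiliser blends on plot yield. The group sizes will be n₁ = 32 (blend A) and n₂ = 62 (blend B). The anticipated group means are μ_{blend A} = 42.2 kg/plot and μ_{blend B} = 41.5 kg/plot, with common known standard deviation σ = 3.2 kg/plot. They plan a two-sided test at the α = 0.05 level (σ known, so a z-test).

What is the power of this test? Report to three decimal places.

Standardized effect: d = |μ_{blend A} − μ_{blend B}| / σ = |42.2 − 41.5| / 3.2 = 0.2187
Noncentrality parameter: δ = d / √(1/n₁ + 1/n₂) = 0.2187 / √(1/32 + 1/62) = 1.0050
Two-sided α = 0.05 → critical value z_{0.025} = 1.960.
Power = Φ(δ − 1.960) + Φ(−δ − 1.960) = Φ(-0.955) + Φ(-2.965) = 0.1698 + 0.0015 = 0.1713.

Power ≈ 0.171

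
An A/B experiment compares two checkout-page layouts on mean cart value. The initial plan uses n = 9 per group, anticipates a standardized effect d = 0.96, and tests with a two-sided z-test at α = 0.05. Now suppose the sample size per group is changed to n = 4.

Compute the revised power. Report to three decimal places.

Power ≈ 0.274

With n = 4 per group: δ = d·√(n/2) = 0.96 × √(4/2) = 1.3576. Critical value z_{0.025} = 1.960.
Revised power = Φ(δ − 1.960) + Φ(−δ − 1.960) = Φ(-0.602) + Φ(-3.318) = 0.2735 + 0.0005 = 0.2739.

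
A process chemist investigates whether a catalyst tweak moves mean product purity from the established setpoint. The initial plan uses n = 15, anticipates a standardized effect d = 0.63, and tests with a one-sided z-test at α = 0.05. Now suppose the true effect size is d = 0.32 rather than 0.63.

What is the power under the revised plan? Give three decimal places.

Power ≈ 0.343

With d = 0.32: δ = d·√n = 0.32 × √15 = 1.2394. Critical value z_{0.05} = 1.645.
Revised power = Φ(δ − 1.645) = Φ(-0.405) = 0.3426.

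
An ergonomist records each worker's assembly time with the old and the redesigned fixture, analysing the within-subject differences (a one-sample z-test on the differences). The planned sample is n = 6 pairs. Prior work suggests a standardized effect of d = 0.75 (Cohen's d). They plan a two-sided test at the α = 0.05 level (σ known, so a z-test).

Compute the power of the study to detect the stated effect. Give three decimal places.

Noncentrality parameter: δ = d·√n = 0.75 × √6 = 1.8371
Critical value for a two-sided test at α = 0.05: z_{α/2} = 1.960.
Power = Φ(δ − 1.960) + Φ(−δ − 1.960) = Φ(-0.123) + Φ(-3.797) = 0.4511 + 0.0001 = 0.4512.

Power ≈ 0.451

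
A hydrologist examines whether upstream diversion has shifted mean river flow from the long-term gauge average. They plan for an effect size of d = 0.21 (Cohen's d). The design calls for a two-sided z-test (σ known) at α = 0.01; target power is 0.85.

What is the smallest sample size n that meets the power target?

n = 296

Set Φ(δ − 2.576) = 0.85; then δ − 2.576 = Φ⁻¹(0.85) = 1.036, giving δ = 3.612.
(Ignoring the negligible lower-tail rejection probability gives the usual closed-form inversion.)
δ = d·√n ⇒ n = (δ/d)² = (3.612 / 0.21)² = 295.88.
Rounding up, n = 296.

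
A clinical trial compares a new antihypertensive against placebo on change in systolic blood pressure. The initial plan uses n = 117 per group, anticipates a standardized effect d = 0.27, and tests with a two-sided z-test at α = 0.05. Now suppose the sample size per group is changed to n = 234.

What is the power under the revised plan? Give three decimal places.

Power ≈ 0.832

With n = 234 per group: δ = d·√(n/2) = 0.27 × √(234/2) = 2.9205. Critical value z_{0.025} = 1.960.
Revised power = Φ(δ − 1.960) + Φ(−δ − 1.960) = Φ(0.961) + Φ(-4.880) = 0.8316 + 0.0000 = 0.8316.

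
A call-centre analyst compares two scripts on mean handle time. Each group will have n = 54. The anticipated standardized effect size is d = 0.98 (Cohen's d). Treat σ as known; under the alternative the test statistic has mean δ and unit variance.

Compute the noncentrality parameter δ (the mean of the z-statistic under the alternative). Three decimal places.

δ ≈ 5.092

The noncentrality parameter scales effect size by the design's sample-size factor: δ = d·√(n/2) = 0.98 × √(54/2) = 5.0922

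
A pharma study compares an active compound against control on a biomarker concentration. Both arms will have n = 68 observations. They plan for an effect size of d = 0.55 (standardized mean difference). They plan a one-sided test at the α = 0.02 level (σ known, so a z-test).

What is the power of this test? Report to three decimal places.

Noncentrality parameter: δ = d·√(n/2) = 0.55 × √(68/2) = 3.2070
Critical value for a one-sided test at α = 0.02: z_α = 2.054.
Power = Φ(δ − 2.054) = Φ(1.153) = 0.8756.

Power ≈ 0.876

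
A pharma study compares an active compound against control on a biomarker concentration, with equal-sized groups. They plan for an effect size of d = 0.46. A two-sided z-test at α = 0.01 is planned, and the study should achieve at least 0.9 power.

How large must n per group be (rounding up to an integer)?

n = 141 per group

For power 0.9 need Φ(δ − z_{0.005}) = 0.9, so δ = z_{0.005} + z_{0.10} = 2.576 + 1.282 = 3.857.
(For δ > 0 the lower-tail rejection region contributes negligibly to power, so the one-term inversion is standard.)
δ = d·√(n/2) ⇒ n = 2(δ/d)² = 2 × (3.857 / 0.46)² = 140.64.
Rounding up, n = 141 per group.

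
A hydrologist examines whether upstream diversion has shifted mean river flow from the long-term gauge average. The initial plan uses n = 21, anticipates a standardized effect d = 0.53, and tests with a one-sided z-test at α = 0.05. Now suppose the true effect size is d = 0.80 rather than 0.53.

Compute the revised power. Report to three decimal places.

Power ≈ 0.978

With d = 0.80: δ = d·√n = 0.80 × √21 = 3.6661. Critical value z_{0.05} = 1.645.
Revised power = Φ(δ − 1.645) = Φ(2.021) = 0.9784.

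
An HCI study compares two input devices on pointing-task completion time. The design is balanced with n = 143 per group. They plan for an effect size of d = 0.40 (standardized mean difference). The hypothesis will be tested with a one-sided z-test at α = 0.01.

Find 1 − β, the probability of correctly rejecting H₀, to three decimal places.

Noncentrality parameter: δ = d·√(n/2) = 0.40 × √(143/2) = 3.3823
Critical value for a one-sided test at α = 0.01: z_α = 2.326.
Power = Φ(δ − 2.326) = Φ(1.056) = 0.8545.

Power ≈ 0.855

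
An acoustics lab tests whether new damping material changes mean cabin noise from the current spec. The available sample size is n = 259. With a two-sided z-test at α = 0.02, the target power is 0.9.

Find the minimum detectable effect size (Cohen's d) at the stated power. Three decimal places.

d ≈ 0.224

Required noncentrality: δ = z_{0.01} + z_{0.10} = 2.326 + 1.282 = 3.608.
(Lower-tail contribution to power is negligible for δ > 0.)
δ = d·√n ⇒ d = δ/√n = 3.608/√259 = 0.2242.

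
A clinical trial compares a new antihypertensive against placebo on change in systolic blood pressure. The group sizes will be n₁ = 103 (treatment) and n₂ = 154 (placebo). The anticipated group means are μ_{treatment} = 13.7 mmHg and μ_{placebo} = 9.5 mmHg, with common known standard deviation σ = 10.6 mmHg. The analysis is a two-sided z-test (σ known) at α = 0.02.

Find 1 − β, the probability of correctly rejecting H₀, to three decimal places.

Standardized effect: d = |μ_{treatment} − μ_{placebo}| / σ = |13.7 − 9.5| / 10.6 = 0.3962
Noncentrality parameter: δ = d / √(1/n₁ + 1/n₂) = 0.3962 / √(1/103 + 1/154) = 3.1128
Two-sided α = 0.02 → critical value z_{0.01} = 2.326.
Power = Φ(δ − 2.326) + Φ(−δ − 2.326) = Φ(0.786) + Φ(-5.439) = 0.7842 + 0.0000 = 0.7842.

Power ≈ 0.784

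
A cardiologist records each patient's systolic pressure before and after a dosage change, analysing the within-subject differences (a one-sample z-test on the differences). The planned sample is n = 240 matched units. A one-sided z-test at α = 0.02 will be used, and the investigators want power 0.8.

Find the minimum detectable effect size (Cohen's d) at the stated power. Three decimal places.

Required noncentrality: δ = z_{0.02} + z_{0.20} = 2.054 + 0.842 = 2.895.
δ = d·√n ⇒ d = δ/√n = 2.895/√240 = 0.1869.

d ≈ 0.187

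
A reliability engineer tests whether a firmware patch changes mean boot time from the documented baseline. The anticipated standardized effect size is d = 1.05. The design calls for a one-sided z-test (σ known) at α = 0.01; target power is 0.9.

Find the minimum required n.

n = 12

For power 0.9 need Φ(δ − z_{0.01}) = 0.9, so δ = z_{0.01} + z_{0.10} = 2.326 + 1.282 = 3.608.
δ = d·√n ⇒ n = (δ/d)² = (3.608 / 1.05)² = 11.81.
Round up to the next whole unit.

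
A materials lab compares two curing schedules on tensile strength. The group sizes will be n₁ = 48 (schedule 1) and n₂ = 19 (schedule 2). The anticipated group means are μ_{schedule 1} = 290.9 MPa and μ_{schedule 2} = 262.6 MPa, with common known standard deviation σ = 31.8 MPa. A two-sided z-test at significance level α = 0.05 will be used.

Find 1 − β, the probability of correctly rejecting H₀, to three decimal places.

Power ≈ 0.907

Standardized effect: d = |μ_{schedule 1} − μ_{schedule 2}| / σ = |290.9 − 262.6| / 31.8 = 0.8899
Noncentrality parameter: δ = d / √(1/n₁ + 1/n₂) = 0.8899 / √(1/48 + 1/19) = 3.2834
Two-sided α = 0.05 → critical value z_{0.025} = 1.960.
Power = Φ(δ − 1.960) + Φ(−δ − 1.960) = Φ(1.323) + Φ(-5.243) = 0.9071 + 0.0000 = 0.9071.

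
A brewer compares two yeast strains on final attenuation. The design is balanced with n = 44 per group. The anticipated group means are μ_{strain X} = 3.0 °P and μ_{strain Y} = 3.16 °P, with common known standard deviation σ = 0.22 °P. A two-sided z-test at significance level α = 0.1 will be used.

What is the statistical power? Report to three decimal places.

Standardized effect: d = |μ_{strain X} − μ_{strain Y}| / σ = |3.0 − 3.16| / 0.22 = 0.7273
Noncentrality parameter: δ = d·√(n/2) = 0.7273 × √(44/2) = 3.4112
Two-sided α = 0.1 → critical value z_{0.05} = 1.645.
Power = Φ(δ − 1.645) + Φ(−δ − 1.645) = Φ(1.766) + Φ(-5.056) = 0.9613 + 0.0000 = 0.9613.

Power ≈ 0.961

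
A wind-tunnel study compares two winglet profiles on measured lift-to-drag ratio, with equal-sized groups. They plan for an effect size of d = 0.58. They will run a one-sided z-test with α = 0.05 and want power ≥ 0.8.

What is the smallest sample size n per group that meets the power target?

Set Φ(δ − 1.645) = 0.8; then δ − 1.645 = Φ⁻¹(0.8) = 0.842, giving δ = 2.486.
δ = d·√(n/2) ⇒ n = 2(δ/d)² = 2 × (2.486 / 0.58)² = 36.76.
Round up to the next whole unit.

n = 37 per group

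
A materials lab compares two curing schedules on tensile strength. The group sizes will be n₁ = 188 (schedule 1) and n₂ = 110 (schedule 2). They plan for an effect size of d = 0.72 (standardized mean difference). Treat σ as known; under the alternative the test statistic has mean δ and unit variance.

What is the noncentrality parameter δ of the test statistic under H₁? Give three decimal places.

δ ≈ 5.998

δ = d / √(1/n₁ + 1/n₂) = 0.72 / √(1/188 + 1/110) = 5.9979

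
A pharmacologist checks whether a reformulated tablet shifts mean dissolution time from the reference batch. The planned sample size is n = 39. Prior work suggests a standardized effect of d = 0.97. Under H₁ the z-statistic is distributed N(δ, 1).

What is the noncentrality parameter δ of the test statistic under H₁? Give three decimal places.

The noncentrality parameter scales effect size by the design's sample-size factor: δ = d·√n = 0.97 × √39 = 6.0576

δ ≈ 6.058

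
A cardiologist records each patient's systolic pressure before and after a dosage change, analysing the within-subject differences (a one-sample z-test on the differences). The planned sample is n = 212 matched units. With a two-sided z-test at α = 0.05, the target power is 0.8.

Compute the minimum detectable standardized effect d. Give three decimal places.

Need Φ(δ − 1.960) = 0.8, so δ = 1.960 + 0.842 = 2.802.
(Lower-tail contribution to power is negligible for δ > 0.)
δ = d·√n ⇒ d = δ/√n = 2.802/√212 = 0.1924.

d ≈ 0.192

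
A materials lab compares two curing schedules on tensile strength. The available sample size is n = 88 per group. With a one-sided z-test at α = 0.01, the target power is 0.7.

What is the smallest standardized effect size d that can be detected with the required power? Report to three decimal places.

Need Φ(δ − 2.326) = 0.7, so δ = 2.326 + 0.524 = 2.851.
δ = d·√(n/2) ⇒ d = δ/√(n/2) = 2.851/√(88/2) = 0.4298.

d ≈ 0.430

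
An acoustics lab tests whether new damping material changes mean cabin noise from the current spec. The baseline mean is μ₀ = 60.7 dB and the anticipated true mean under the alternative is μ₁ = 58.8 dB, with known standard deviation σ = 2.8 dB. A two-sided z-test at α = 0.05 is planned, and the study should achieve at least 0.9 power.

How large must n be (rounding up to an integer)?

Standardized effect: d = |μ₁ − μ₀| / σ = |58.8 − 60.7| / 2.8 = 0.6786
For power 0.9 need Φ(δ − z_{0.025}) = 0.9, so δ = z_{0.025} + z_{0.10} = 1.960 + 1.282 = 3.242.
(The Φ(−δ − z_{α/2}) term is vanishingly small for δ > 0 and is dropped in the standard sample-size formula.)
δ = d·√n ⇒ n = (δ/d)² = (3.242 / 0.6786)² = 22.82.
Rounding up, n = 23.

n = 23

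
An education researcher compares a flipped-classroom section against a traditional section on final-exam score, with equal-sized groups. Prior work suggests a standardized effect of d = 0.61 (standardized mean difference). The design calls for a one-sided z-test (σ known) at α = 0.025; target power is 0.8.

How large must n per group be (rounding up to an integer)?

Set Φ(δ − 1.960) = 0.8; then δ − 1.960 = Φ⁻¹(0.8) = 0.842, giving δ = 2.802.
δ = d·√(n/2) ⇒ n = 2(δ/d)² = 2 × (2.802 / 0.61)² = 42.19.
Rounding up, n = 43 per group.

n = 43 per group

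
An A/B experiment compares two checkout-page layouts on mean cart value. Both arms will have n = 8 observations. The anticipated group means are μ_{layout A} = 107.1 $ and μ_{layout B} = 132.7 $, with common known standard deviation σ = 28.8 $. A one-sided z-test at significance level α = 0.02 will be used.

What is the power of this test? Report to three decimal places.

Power ≈ 0.391

Standardized effect: d = |μ_{layout A} − μ_{layout B}| / σ = |107.1 − 132.7| / 28.8 = 0.8889
Noncentrality parameter: δ = d·√(n/2) = 0.8889 × √(8/2) = 1.7778
Critical value for a one-sided test at α = 0.02: z_α = 2.054.
Power = Φ(δ − 2.054) = Φ(-0.276) = 0.3913.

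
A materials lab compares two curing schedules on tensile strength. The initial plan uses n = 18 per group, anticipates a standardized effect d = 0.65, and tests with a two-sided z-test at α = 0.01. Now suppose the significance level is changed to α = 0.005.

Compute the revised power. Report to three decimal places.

Power ≈ 0.196

δ = d·√(n/2) = 0.65 × √(18/2) = 1.9500 (unchanged). New critical value: z_{0.0025} = 2.807.
Revised power = Φ(δ − 2.807) + Φ(−δ − 2.807) = Φ(-0.857) + Φ(-4.757) = 0.1957 + 0.0000 = 0.1957.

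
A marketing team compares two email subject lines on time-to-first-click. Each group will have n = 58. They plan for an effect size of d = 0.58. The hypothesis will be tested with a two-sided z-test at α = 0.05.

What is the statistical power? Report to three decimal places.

Noncentrality parameter: δ = d·√(n/2) = 0.58 × √(58/2) = 3.1234
Critical value for a two-sided test at α = 0.05: z_{α/2} = 1.960.
Power = Φ(δ − 1.960) + Φ(−δ − 1.960) = Φ(1.163) + Φ(-5.083) = 0.8777 + 0.0000 = 0.8777.

Power ≈ 0.878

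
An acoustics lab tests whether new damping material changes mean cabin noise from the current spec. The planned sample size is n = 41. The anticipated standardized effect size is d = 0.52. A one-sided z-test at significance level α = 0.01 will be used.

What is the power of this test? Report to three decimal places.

Power ≈ 0.842

Noncentrality parameter: δ = d·√n = 0.52 × √41 = 3.3296
Critical value for a one-sided test at α = 0.01: z_α = 2.326.
Power = Φ(δ − 2.326) = Φ(1.003) = 0.8421.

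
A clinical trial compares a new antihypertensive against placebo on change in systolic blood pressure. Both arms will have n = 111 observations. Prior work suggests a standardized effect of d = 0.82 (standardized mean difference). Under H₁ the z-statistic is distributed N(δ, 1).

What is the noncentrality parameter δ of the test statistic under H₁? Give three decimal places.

δ ≈ 6.109

The noncentrality parameter scales effect size by the design's sample-size factor: δ = d·√(n/2) = 0.82 × √(111/2) = 6.1089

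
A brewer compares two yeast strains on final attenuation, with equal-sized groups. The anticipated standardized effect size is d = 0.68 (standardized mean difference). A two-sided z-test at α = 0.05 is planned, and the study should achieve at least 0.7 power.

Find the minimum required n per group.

n = 27 per group

Set Φ(δ − 1.960) = 0.7; then δ − 1.960 = Φ⁻¹(0.7) = 0.524, giving δ = 2.484.
(The Φ(−δ − z_{α/2}) term is vanishingly small for δ > 0 and is dropped in the standard sample-size formula.)
δ = d·√(n/2) ⇒ n = 2(δ/d)² = 2 × (2.484 / 0.68)² = 26.70.
Rounding up, n = 27 per group.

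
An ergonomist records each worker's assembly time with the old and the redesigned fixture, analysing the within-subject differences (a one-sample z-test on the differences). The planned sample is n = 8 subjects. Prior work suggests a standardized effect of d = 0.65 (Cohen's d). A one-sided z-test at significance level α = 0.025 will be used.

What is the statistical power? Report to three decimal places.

Power ≈ 0.452

Noncentrality parameter: δ = d·√n = 0.65 × √8 = 1.8385
Critical value for a one-sided test at α = 0.025: z_α = 1.960.
Power = Φ(δ − 1.960) = Φ(-0.121) = 0.4517.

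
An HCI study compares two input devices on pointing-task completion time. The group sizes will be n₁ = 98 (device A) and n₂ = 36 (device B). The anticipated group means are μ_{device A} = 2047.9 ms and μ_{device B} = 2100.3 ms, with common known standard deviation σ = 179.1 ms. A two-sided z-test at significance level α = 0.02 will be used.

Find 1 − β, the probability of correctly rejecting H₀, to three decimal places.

Power ≈ 0.205

Standardized effect: d = |μ_{device A} − μ_{device B}| / σ = |2047.9 − 2100.3| / 179.1 = 0.2926
Noncentrality parameter: δ = d / √(1/n₁ + 1/n₂) = 0.2926 / √(1/98 + 1/36) = 1.5012
Two-sided α = 0.02 → critical value z_{0.01} = 2.326.
Power = Φ(δ − 2.326) + Φ(−δ − 2.326) = Φ(-0.825) + Φ(-3.828) = 0.2047 + 0.0001 = 0.2047.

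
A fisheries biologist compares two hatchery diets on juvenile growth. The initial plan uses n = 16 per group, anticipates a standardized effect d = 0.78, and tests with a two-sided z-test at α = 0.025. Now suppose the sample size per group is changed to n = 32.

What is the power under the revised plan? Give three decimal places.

With n = 32 per group: δ = d·√(n/2) = 0.78 × √(32/2) = 3.1200. Critical value z_{0.0125} = 2.241.
Revised power = Φ(δ − 2.241) + Φ(−δ − 2.241) = Φ(0.879) + Φ(-5.361) = 0.8102 + 0.0000 = 0.8102.

Power ≈ 0.810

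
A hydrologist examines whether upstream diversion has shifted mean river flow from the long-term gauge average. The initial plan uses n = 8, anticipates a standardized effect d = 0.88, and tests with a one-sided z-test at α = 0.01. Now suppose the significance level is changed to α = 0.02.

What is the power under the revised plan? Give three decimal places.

δ = d·√n = 0.88 × √8 = 2.4890 (unchanged). New critical value: z_{0.02} = 2.054.
Revised power = P(Z > 2.054 − δ) = Φ(0.435) = 0.6683.

Power ≈ 0.668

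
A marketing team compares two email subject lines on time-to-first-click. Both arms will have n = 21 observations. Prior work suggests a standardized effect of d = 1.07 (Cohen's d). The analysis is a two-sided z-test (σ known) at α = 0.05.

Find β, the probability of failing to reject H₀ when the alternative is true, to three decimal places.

Noncentrality parameter: δ = d·√(n/2) = 1.07 × √(21/2) = 3.4672
Two-sided α = 0.05 → critical value z_{0.025} = 1.960.
Power = Φ(δ − 1.960) + Φ(−δ − 1.960) = Φ(1.507) + Φ(-5.427) = 0.9341 + 0.0000 = 0.9341.
Type II error: β = 1 − power = 1 − 0.9341 = 0.0659.

β ≈ 0.066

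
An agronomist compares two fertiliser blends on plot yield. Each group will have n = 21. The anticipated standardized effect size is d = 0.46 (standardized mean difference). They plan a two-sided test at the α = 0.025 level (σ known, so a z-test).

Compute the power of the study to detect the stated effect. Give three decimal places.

Noncentrality parameter: δ = d·√(n/2) = 0.46 × √(21/2) = 1.4906
Two-sided α = 0.025 → critical value z_{0.0125} = 2.241.
Power = Φ(δ − 2.241) + Φ(−δ − 2.241) = Φ(-0.751) + Φ(-3.732) = 0.2264 + 0.0001 = 0.2265.

Power ≈ 0.226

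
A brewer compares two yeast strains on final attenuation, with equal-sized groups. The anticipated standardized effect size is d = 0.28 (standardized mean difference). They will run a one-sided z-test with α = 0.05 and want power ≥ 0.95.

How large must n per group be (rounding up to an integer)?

n = 277 per group

Set Φ(δ − 1.645) = 0.95; then δ − 1.645 = Φ⁻¹(0.95) = 1.645, giving δ = 3.290.
δ = d·√(n/2) ⇒ n = 2(δ/d)² = 2 × (3.290 / 0.28)² = 276.08.
Round up to the next whole unit.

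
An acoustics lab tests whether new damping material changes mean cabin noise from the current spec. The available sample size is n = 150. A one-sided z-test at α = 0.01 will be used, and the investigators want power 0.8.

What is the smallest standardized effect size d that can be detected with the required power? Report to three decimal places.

d ≈ 0.259

Required noncentrality: δ = z_{0.01} + z_{0.20} = 2.326 + 0.842 = 3.168.
δ = d·√n ⇒ d = δ/√n = 3.168/√150 = 0.2587.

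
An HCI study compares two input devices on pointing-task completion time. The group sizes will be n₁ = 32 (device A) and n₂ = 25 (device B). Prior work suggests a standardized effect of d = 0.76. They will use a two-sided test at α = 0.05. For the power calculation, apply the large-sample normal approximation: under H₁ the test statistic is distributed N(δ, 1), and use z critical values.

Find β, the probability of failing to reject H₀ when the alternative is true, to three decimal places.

β ≈ 0.187

Noncentrality parameter: δ = d / √(1/n₁ + 1/n₂) = 0.76 / √(1/32 + 1/25) = 2.8472
Critical value for a two-sided test at α = 0.05: z_{α/2} = 1.960.
Power = Φ(δ − 1.960) + Φ(−δ − 1.960) = Φ(0.887) + Φ(-4.807) = 0.8125 + 0.0000 = 0.8125.
Type II error: β = 1 − power = 1 − 0.8125 = 0.1875.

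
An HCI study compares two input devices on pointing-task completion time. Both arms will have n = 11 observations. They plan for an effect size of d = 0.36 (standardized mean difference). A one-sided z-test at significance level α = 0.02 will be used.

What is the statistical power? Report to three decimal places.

Power ≈ 0.113

Noncentrality parameter: λ = d·√(n/2) = 0.36 × √(11/2) = 0.8443
One-sided α = 0.02 → critical value z_{0.02} = 2.054.
Power = P(Z > 2.054 − λ) = Φ(-1.209) = 0.1132.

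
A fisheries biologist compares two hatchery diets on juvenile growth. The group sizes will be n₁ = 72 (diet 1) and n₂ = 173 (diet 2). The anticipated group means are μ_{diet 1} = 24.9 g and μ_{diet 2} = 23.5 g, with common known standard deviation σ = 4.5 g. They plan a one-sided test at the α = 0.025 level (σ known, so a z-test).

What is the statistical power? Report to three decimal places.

Standardized effect: d = |μ_{diet 1} − μ_{diet 2}| / σ = |24.9 − 23.5| / 4.5 = 0.3111
Noncentrality parameter: δ = d / √(1/n₁ + 1/n₂) = 0.3111 / √(1/72 + 1/173) = 2.2183
One-sided α = 0.025 → critical value z_{0.025} = 1.960.
Power = P(Z > 1.960 − δ) = Φ(0.258) = 0.6019.

Power ≈ 0.602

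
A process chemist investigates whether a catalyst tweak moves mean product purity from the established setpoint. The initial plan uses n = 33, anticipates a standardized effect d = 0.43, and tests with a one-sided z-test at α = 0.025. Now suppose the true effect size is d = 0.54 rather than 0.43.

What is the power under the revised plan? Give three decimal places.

With d = 0.54: δ = d·√n = 0.54 × √33 = 3.1021. Critical value z_{0.025} = 1.960.
Revised power = Φ(δ − 1.960) = Φ(1.142) = 0.8733.

Power ≈ 0.873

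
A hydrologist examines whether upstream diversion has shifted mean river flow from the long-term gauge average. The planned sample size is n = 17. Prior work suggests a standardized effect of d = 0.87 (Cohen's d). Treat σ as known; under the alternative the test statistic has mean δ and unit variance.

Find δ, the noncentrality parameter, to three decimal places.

δ = d·√n = 0.87 × √17 = 3.5871

δ ≈ 3.587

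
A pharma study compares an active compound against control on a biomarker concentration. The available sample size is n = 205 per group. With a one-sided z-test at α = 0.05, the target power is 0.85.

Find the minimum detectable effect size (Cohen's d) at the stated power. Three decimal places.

Required noncentrality: δ = z_{0.05} + z_{0.15} = 1.645 + 1.036 = 2.681.
δ = d·√(n/2) ⇒ d = δ/√(n/2) = 2.681/√(205/2) = 0.2648.

d ≈ 0.265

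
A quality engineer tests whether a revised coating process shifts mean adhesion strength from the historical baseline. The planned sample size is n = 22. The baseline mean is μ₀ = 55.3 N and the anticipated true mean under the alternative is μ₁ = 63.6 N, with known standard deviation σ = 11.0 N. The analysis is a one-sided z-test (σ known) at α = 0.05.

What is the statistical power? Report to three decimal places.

Standardized effect: d = |μ₁ − μ₀| / σ = |63.6 − 55.3| / 11.0 = 0.7545
Noncentrality parameter: δ = d·√n = 0.7545 × √22 = 3.5391
Critical value for a one-sided test at α = 0.05: z_α = 1.645.
Power = P(Z > 1.645 − δ) = Φ(1.894) = 0.9709.

Power ≈ 0.971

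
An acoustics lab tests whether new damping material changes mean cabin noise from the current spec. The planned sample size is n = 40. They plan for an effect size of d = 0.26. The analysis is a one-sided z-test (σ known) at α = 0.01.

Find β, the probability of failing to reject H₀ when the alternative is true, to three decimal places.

β ≈ 0.752

Noncentrality parameter: δ = d·√n = 0.26 × √40 = 1.6444
Critical value for a one-sided test at α = 0.01: z_α = 2.326.
Power = P(Z > 2.326 − δ) = Φ(-0.682) = 0.2476.
Type II error: β = 1 − power = 1 − 0.2476 = 0.7524.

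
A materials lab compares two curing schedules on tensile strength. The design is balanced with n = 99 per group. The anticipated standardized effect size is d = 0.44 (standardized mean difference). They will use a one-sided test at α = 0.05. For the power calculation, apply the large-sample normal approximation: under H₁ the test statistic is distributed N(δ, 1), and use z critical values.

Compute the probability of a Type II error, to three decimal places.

Noncentrality parameter: δ = d·√(n/2) = 0.44 × √(99/2) = 3.0957
One-sided α = 0.05 → critical value z_{0.05} = 1.645.
Power = P(Z > 1.645 − δ) = Φ(1.451) = 0.9266.
Type II error: β = 1 − power = 1 − 0.9266 = 0.0734.

β ≈ 0.073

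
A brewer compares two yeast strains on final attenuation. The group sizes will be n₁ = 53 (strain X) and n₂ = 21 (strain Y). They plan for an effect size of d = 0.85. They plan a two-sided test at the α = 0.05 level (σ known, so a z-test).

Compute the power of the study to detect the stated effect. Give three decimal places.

Power ≈ 0.909

Noncentrality parameter: λ = d / √(1/n₁ + 1/n₂) = 0.85 / √(1/53 + 1/21) = 3.2965
Critical value for a two-sided test at α = 0.05: z_{α/2} = 1.960.
Power = Φ(λ − 1.960) + Φ(−λ − 1.960) = Φ(1.337) + Φ(-5.256) = 0.9093 + 0.0000 = 0.9093.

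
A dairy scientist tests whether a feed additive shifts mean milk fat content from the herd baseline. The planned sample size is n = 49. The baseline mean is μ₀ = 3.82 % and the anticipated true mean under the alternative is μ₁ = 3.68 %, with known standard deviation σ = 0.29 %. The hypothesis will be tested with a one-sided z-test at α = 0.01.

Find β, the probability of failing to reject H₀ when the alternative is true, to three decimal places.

β ≈ 0.146

Standardized effect: d = |μ₁ − μ₀| / σ = |3.68 − 3.82| / 0.29 = 0.4828
Noncentrality parameter: δ = d·√n = 0.4828 × √49 = 3.3793
One-sided α = 0.01 → critical value z_{0.01} = 2.326.
Power = P(Z > 2.326 − δ) = Φ(1.053) = 0.8538.
Type II error: β = 1 − power = 1 − 0.8538 = 0.1462.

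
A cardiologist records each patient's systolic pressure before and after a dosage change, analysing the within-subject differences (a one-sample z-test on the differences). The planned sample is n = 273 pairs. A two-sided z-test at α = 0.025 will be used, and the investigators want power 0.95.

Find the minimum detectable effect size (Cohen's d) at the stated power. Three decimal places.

d ≈ 0.235

Need Φ(δ − 2.241) = 0.95, so δ = 2.241 + 1.645 = 3.886.
(The second rejection-region term Φ(−δ − z_{α/2}) is negligible and dropped.)
δ = d·√n ⇒ d = δ/√n = 3.886/√273 = 0.2352.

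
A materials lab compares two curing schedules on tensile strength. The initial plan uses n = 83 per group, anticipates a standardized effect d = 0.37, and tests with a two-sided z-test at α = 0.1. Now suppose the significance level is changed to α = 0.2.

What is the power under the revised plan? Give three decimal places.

Power ≈ 0.865

δ = d·√(n/2) = 0.37 × √(83/2) = 2.3836 (unchanged). New critical value: z_{0.1} = 1.282.
Revised power = Φ(δ − 1.282) + Φ(−δ − 1.282) = Φ(1.102) + Φ(-3.665) = 0.8648 + 0.0001 = 0.8649.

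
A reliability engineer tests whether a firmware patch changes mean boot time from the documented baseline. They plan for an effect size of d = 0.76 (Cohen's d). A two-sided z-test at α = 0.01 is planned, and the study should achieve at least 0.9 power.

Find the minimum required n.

For power 0.9 need Φ(δ − z_{0.005}) = 0.9, so δ = z_{0.005} + z_{0.10} = 2.576 + 1.282 = 3.857.
(For δ > 0 the lower-tail rejection region contributes negligibly to power, so the one-term inversion is standard.)
δ = d·√n ⇒ n = (δ/d)² = (3.857 / 0.76)² = 25.76.
Rounding up, n = 26.

n = 26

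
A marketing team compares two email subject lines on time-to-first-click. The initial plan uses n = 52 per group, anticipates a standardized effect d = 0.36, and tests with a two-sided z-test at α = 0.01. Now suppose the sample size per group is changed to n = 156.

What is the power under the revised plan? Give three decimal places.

Power ≈ 0.727

With n = 156 per group: δ = d·√(n/2) = 0.36 × √(156/2) = 3.1794. Critical value z_{0.005} = 2.576.
Revised power = Φ(δ − 2.576) + Φ(−δ − 2.576) = Φ(0.604) + Φ(-5.755) = 0.7269 + 0.0000 = 0.7269.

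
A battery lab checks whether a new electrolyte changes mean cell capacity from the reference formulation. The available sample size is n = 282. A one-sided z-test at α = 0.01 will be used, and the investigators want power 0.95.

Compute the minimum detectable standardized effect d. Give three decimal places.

d ≈ 0.236

Required noncentrality: δ = z_{0.01} + z_{0.05} = 2.326 + 1.645 = 3.971.
δ = d·√n ⇒ d = δ/√n = 3.971/√282 = 0.2365.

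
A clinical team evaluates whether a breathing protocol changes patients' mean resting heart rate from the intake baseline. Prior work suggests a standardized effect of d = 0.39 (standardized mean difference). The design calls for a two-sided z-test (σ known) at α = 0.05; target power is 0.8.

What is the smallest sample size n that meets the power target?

n = 52

Set Φ(δ − 1.960) = 0.8; then δ − 1.960 = Φ⁻¹(0.8) = 0.842, giving δ = 2.802.
(For δ > 0 the lower-tail rejection region contributes negligibly to power, so the one-term inversion is standard.)
δ = d·√n ⇒ n = (δ/d)² = (2.802 / 0.39)² = 51.60.
Rounding up, n = 52.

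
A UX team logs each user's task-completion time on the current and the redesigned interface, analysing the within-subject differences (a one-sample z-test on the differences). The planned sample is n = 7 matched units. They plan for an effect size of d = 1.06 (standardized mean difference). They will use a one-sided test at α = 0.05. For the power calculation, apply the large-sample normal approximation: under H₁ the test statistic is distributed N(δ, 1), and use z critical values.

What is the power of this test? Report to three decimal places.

Power ≈ 0.877

Noncentrality parameter: δ = d·√n = 1.06 × √7 = 2.8045
One-sided α = 0.05 → critical value z_{0.05} = 1.645.
Power = P(Z > 1.645 − δ) = Φ(1.160) = 0.8769.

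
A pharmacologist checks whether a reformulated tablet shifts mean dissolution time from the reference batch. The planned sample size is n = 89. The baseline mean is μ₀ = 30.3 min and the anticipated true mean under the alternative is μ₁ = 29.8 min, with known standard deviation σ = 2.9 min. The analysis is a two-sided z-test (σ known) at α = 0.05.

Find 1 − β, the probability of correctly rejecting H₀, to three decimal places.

Power ≈ 0.370

Standardized effect: d = |μ₁ − μ₀| / σ = |29.8 − 30.3| / 2.9 = 0.1724
Noncentrality parameter: δ = d·√n = 0.1724 × √89 = 1.6265
Two-sided α = 0.05 → critical value z_{0.025} = 1.960.
Power = Φ(δ − 1.960) + Φ(−δ − 1.960) = Φ(-0.333) + Φ(-3.587) = 0.3694 + 0.0002 = 0.3696.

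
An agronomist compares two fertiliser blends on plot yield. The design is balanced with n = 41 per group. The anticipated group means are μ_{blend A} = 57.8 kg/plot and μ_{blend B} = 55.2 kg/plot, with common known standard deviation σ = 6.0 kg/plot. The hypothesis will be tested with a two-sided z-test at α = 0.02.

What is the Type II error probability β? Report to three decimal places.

β ≈ 0.642

Standardized effect: d = |μ_{blend A} − μ_{blend B}| / σ = |57.8 − 55.2| / 6.0 = 0.4333
Noncentrality parameter: δ = d·√(n/2) = 0.4333 × √(41/2) = 1.9620
Critical value for a two-sided test at α = 0.02: z_{α/2} = 2.326.
Power = Φ(δ − 2.326) + Φ(−δ − 2.326) = Φ(-0.364) + Φ(-4.288) = 0.3578 + 0.0000 = 0.3578.
Type II error: β = 1 − power = 1 − 0.3578 = 0.6422.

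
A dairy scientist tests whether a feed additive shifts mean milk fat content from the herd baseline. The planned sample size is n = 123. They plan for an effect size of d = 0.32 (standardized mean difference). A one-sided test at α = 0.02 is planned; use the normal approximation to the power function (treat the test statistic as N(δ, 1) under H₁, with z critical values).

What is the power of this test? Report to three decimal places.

Power ≈ 0.933

Noncentrality parameter: δ = d·√n = 0.32 × √123 = 3.5490
One-sided α = 0.02 → critical value z_{0.02} = 2.054.
Power = P(Z > 2.054 − δ) = Φ(1.495) = 0.9326.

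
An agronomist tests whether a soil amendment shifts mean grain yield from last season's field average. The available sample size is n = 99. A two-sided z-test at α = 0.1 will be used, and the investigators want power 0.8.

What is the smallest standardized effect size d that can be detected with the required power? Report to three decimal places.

Required noncentrality: δ = z_{0.05} + z_{0.20} = 1.645 + 0.842 = 2.486.
(Lower-tail contribution to power is negligible for δ > 0.)
δ = d·√n ⇒ d = δ/√n = 2.486/√99 = 0.2499.

d ≈ 0.250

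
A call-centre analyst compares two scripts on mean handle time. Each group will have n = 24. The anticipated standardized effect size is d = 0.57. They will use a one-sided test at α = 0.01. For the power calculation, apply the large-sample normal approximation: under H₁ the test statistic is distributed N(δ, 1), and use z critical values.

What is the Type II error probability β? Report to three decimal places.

Noncentrality parameter: δ = d·√(n/2) = 0.57 × √(24/2) = 1.9745
One-sided α = 0.01 → critical value z_{0.01} = 2.326.
Power = P(Z > 2.326 − δ) = Φ(-0.352) = 0.3625.
Type II error: β = 1 − power = 1 − 0.3625 = 0.6375.

β ≈ 0.638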